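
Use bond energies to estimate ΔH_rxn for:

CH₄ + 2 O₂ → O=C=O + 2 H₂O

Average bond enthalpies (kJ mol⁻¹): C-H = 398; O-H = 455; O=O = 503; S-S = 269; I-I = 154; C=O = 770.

Bonds broken (reactants):
  C-H: 4 × 398 = 1592
  O=O: 2 × 503 = 1006
  Σ(broken) = 2598 kJ
Bonds formed (products):
  C=O: 2 × 770 = 1540
  O-H: 4 × 455 = 1820
  Σ(formed) = 3360 kJ
ΔH = Σ(broken) − Σ(formed) = 2598 − 3360 = −762 kJ

ΔH ≈ −762 kJ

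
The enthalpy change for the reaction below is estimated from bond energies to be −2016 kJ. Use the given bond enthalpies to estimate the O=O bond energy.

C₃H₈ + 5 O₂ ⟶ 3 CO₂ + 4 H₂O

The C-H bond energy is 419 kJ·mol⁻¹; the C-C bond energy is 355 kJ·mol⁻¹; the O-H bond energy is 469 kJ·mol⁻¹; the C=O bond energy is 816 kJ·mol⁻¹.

D(O=O) ≈ 514 kJ/mol

Let D be the O=O bond energy.
Σ(broken) = 2×355 + 8×419 + 5×D = 4062 + 5D
Σ(formed) = 6×816 + 8×469 = 8648
ΔH = Σ(broken) − Σ(formed) = (4062 + 5D) − (8648) = −4586 + 5D
Setting this equal to −2016 kJ gives 5D = 2570, so D = 514 kJ/mol.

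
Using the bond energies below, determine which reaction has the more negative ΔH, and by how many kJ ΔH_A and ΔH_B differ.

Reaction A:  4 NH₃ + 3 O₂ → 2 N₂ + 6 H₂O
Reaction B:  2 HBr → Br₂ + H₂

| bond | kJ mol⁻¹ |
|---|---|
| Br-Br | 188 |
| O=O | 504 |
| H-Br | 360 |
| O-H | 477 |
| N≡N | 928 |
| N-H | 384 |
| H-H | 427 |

Reaction A:
  Bonds broken (reactants):
    N-H: 12 × 384 = 4608
    O=O: 3 × 504 = 1512
    Σ(broken) = 6120 kJ
  Bonds formed (products):
    N≡N: 2 × 928 = 1856
    O-H: 12 × 477 = 5724
    Σ(formed) = 7580 kJ
  ΔH_A = 6120 − 7580 = −1460 kJ
Reaction B:
  Bonds broken (reactants):
    H-Br: 2 × 360 = 720
    Σ(broken) = 720 kJ
  Bonds formed (products):
    Br-Br: 1 × 188 = 188
    H-H: 1 × 427 = 427
    Σ(formed) = 615 kJ
  ΔH_B = 720 − 615 = +105 kJ
ΔH_A − ΔH_B = −1565 kJ, so reaction A has the more negative ΔH; |ΔH_A − ΔH_B| = 1565 kJ.

Reaction A, by 1565 kJ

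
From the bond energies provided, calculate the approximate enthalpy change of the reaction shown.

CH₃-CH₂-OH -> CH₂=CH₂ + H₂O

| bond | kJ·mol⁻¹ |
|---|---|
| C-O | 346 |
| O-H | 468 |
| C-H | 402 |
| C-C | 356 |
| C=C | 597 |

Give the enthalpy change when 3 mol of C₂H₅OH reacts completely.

ΔH = +117 kJ

Bonds broken (reactants):
  C-C: 1 × 356 = 356
  C-H: 5 × 402 = 2010
  C-O: 1 × 346 = 346
  O-H: 1 × 468 = 468
  Σ(broken) = 3180 kJ
Bonds formed (products):
  C-H: 4 × 402 = 1608
  C=C: 1 × 597 = 597
  O-H: 2 × 468 = 936
  Σ(formed) = 3141 kJ
ΔH = Σ(broken) − Σ(formed) = 3180 − 3141 = +39 kJ
For 3× the reaction as written: 3 × (+39) = +117 kJ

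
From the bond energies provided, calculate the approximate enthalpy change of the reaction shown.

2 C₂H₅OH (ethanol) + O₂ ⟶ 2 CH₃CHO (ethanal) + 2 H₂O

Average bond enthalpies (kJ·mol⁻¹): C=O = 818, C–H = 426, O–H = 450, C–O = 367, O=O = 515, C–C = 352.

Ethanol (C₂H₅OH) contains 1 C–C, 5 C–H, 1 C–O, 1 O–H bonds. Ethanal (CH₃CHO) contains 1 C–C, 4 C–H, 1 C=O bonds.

ΔH ≈ −435 kJ

Bonds broken (reactants):
  C–C: 2 × 352 = 704
  C–H: 10 × 426 = 4260
  C–O: 2 × 367 = 734
  O–H: 2 × 450 = 900
  O=O: 1 × 515 = 515
  Σ(broken) = 7113 kJ
Bonds formed (products):
  C–C: 2 × 352 = 704
  C–H: 8 × 426 = 3408
  C=O: 2 × 818 = 1636
  O–H: 4 × 450 = 1800
  Σ(formed) = 7548 kJ
ΔH = Σ(broken) − Σ(formed) = 7113 − 7548 = −435 kJ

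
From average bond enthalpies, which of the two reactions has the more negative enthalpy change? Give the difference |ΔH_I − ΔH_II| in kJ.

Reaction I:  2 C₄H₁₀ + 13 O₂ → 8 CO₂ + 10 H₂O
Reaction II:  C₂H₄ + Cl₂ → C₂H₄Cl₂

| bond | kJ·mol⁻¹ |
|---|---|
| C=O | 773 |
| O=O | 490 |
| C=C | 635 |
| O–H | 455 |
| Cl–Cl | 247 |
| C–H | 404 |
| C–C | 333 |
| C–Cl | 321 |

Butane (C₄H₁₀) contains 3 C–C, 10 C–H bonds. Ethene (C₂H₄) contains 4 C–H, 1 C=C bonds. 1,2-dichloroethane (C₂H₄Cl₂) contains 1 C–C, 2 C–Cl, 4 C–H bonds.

Reaction I, by 4927 kJ

Reaction I:
  Bonds broken (reactants):
    C–C: 6 × 333 = 1998
    C–H: 20 × 404 = 8080
    O=O: 13 × 490 = 6370
    Σ(broken) = 16448 kJ
  Bonds formed (products):
    C=O: 16 × 773 = 12368
    O–H: 20 × 455 = 9100
    Σ(formed) = 21468 kJ
  ΔH_I = 16448 − 21468 = −5020 kJ
Reaction II:
  Bonds broken (reactants):
    C–H: 4 × 404 = 1616
    C=C: 1 × 635 = 635
    Cl–Cl: 1 × 247 = 247
    Σ(broken) = 2498 kJ
  Bonds formed (products):
    C–C: 1 × 333 = 333
    C–Cl: 2 × 321 = 642
    C–H: 4 × 404 = 1616
    Σ(formed) = 2591 kJ
  ΔH_II = 2498 − 2591 = −93 kJ
ΔH_I − ΔH_II = −4927 kJ, so reaction I has the more negative ΔH; |ΔH_I − ΔH_II| = 4927 kJ.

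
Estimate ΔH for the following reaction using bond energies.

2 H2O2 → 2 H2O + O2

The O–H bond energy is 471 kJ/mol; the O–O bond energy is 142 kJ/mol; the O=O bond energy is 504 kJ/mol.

ΔH ≈ −220 kJ

Bonds broken (reactants):
  O–H: 4 × 471 = 1884
  O–O: 2 × 142 = 284
  Σ(broken) = 2168 kJ
Bonds formed (products):
  O–H: 4 × 471 = 1884
  O=O: 1 × 504 = 504
  Σ(formed) = 2388 kJ
ΔH = Σ(broken) − Σ(formed) = 2168 − 2388 = −220 kJ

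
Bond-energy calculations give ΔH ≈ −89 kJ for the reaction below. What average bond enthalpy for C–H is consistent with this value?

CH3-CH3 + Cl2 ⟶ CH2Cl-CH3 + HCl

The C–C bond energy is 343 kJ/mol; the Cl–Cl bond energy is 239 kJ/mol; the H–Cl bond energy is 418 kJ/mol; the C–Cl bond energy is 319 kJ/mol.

Let D be the C–H bond energy.
Σ(broken) = 1×343 + 6×D + 1×239 = 582 + 6D
Σ(formed) = 1×343 + 1×319 + 5×D + 1×418 = 1080 + 5D
ΔH = Σ(broken) − Σ(formed) = (582 + 6D) − (1080 + 5D) = −498 + D
Setting this equal to −89 kJ gives D = 409 kJ/mol.

D(C–H) ≈ 409 kJ/mol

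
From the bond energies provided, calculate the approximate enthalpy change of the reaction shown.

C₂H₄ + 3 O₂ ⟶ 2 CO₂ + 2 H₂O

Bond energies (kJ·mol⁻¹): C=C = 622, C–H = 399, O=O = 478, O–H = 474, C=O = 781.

ΔH ≈ −1368 kJ

Bonds broken (reactants):
  C–H: 4 × 399 = 1596
  C=C: 1 × 622 = 622
  O=O: 3 × 478 = 1434
  Σ(broken) = 3652 kJ
Bonds formed (products):
  C=O: 4 × 781 = 3124
  O–H: 4 × 474 = 1896
  Σ(formed) = 5020 kJ
ΔH = Σ(broken) − Σ(formed) = 3652 − 5020 = −1368 kJ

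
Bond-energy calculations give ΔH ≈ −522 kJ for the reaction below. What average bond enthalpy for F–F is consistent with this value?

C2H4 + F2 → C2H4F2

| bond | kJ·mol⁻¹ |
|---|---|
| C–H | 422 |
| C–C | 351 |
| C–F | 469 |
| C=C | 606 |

D(F–F) ≈ 161 kJ/mol

Let D be the F–F bond energy.
Σ(broken) = 4×422 + 1×606 + 1×D = 2294 + D
Σ(formed) = 1×351 + 2×469 + 4×422 = 2977
ΔH = Σ(broken) − Σ(formed) = (2294 + D) − (2977) = −683 + D
Setting this equal to −522 kJ gives D = 161 kJ/mol.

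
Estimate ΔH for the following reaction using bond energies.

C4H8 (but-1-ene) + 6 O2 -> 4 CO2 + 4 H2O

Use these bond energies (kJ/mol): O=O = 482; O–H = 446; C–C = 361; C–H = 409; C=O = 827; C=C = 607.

Bonds broken (reactants):
  C–C: 2 × 361 = 722
  C–H: 8 × 409 = 3272
  C=C: 1 × 607 = 607
  O=O: 6 × 482 = 2892
  Σ(broken) = 7493 kJ
Bonds formed (products):
  C=O: 8 × 827 = 6616
  O–H: 8 × 446 = 3568
  Σ(formed) = 10184 kJ
ΔH = Σ(broken) − Σ(formed) = 7493 − 10184 = −2691 kJ

ΔH ≈ −2691 kJ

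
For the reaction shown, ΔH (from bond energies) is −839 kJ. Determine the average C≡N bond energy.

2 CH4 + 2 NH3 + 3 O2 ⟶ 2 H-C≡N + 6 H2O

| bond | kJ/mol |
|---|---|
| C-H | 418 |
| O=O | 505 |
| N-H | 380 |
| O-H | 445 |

Let D be the C≡N bond energy.
Σ(broken) = 8×418 + 6×380 + 3×505 = 7139
Σ(formed) = 2×D + 2×418 + 12×445 = 6176 + 2D
ΔH = Σ(broken) − Σ(formed) = (7139) − (6176 + 2D) = +963 − 2D
Setting this equal to −839 kJ gives 2D = 1802, so D = 901 kJ/mol.

D(C≡N) ≈ 901 kJ/mol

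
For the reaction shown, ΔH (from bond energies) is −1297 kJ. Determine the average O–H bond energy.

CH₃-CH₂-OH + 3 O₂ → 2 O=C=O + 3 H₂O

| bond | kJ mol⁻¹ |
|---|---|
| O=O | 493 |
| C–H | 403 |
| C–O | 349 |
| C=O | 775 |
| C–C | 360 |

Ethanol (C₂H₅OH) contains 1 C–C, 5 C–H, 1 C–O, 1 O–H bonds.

Let D be the O–H bond energy.
Σ(broken) = 1×360 + 5×403 + 1×349 + 1×D + 3×493 = 4203 + D
Σ(formed) = 4×775 + 6×D = 3100 + 6D
ΔH = Σ(broken) − Σ(formed) = (4203 + D) − (3100 + 6D) = +1103 − 5D
Setting this equal to −1297 kJ gives 5D = 2400, so D = 480 kJ/mol.

D(O–H) ≈ 480 kJ/mol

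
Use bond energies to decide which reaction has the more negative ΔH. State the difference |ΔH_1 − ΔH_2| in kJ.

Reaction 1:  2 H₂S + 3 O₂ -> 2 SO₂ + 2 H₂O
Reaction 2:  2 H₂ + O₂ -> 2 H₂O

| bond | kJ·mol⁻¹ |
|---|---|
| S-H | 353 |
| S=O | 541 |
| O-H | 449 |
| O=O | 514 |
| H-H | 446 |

Reaction 1:
  Bonds broken (reactants):
    O=O: 3 × 514 = 1542
    S-H: 4 × 353 = 1412
    Σ(broken) = 2954 kJ
  Bonds formed (products):
    O-H: 4 × 449 = 1796
    S=O: 4 × 541 = 2164
    Σ(formed) = 3960 kJ
  ΔH_1 = 2954 − 3960 = −1006 kJ
Reaction 2:
  Bonds broken (reactants):
    H-H: 2 × 446 = 892
    O=O: 1 × 514 = 514
    Σ(broken) = 1406 kJ
  Bonds formed (products):
    O-H: 4 × 449 = 1796
    Σ(formed) = 1796 kJ
  ΔH_2 = 1406 − 1796 = −390 kJ
ΔH_1 − ΔH_2 = −616 kJ, so reaction 1 has the more negative ΔH; |ΔH_1 − ΔH_2| = 616 kJ.

Reaction 1, by 616 kJ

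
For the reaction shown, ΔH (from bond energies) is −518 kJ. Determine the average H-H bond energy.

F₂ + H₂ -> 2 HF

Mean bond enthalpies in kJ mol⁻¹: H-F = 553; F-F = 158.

D(H-H) ≈ 430 kJ/mol

Let D be the H-H bond energy.
Σ(broken) = 1×158 + 1×D = 158 + D
Σ(formed) = 2×553 = 1106
ΔH = Σ(broken) − Σ(formed) = (158 + D) − (1106) = −948 + D
Setting this equal to −518 kJ gives D = 430 kJ/mol.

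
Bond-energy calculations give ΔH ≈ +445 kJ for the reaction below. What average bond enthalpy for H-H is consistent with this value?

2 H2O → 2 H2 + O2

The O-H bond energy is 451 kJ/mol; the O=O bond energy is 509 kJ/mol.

D(H-H) ≈ 425 kJ/mol

Let D be the H-H bond energy.
Σ(broken) = 4×451 = 1804
Σ(formed) = 2×D + 1×509 = 509 + 2D
ΔH = Σ(broken) − Σ(formed) = (1804) − (509 + 2D) = +1295 − 2D
Setting this equal to +445 kJ gives 2D = 850, so D = 425 kJ/mol.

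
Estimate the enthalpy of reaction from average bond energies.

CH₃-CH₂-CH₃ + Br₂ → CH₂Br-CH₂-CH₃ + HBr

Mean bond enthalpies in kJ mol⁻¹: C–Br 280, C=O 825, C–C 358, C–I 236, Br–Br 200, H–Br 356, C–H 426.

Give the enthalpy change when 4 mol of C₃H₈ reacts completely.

Bonds broken (reactants):
  Br–Br: 1 × 200 = 200
  C–C: 2 × 358 = 716
  C–H: 8 × 426 = 3408
  Σ(broken) = 4324 kJ
Bonds formed (products):
  C–Br: 1 × 280 = 280
  C–C: 2 × 358 = 716
  C–H: 7 × 426 = 2982
  H–Br: 1 × 356 = 356
  Σ(formed) = 4334 kJ
ΔH = Σ(broken) − Σ(formed) = 4324 − 4334 = −10 kJ
For 4× the reaction as written: 4 × (−10) = −40 kJ

ΔH = −40 kJ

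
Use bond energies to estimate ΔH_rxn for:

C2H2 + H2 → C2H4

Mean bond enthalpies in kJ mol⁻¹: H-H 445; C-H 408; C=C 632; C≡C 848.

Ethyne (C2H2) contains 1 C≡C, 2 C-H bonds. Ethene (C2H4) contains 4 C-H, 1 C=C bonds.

Bonds broken (reactants):
  C≡C: 1 × 848 = 848
  C-H: 2 × 408 = 816
  H-H: 1 × 445 = 445
  Σ(broken) = 2109 kJ
Bonds formed (products):
  C-H: 4 × 408 = 1632
  C=C: 1 × 632 = 632
  Σ(formed) = 2264 kJ
ΔH = Σ(broken) − Σ(formed) = 2109 − 2264 = −155 kJ

ΔH ≈ −155 kJ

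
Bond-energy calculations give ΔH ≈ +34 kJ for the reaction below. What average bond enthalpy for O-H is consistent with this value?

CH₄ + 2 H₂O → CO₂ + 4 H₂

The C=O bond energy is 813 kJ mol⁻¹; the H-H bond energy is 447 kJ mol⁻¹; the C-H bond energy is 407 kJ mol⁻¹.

Let D be the O-H bond energy.
Σ(broken) = 4×407 + 4×D = 1628 + 4D
Σ(formed) = 2×813 + 4×447 = 3414
ΔH = Σ(broken) − Σ(formed) = (1628 + 4D) − (3414) = −1786 + 4D
Setting this equal to +34 kJ gives 4D = 1820, so D = 455 kJ/mol.

D(O-H) ≈ 455 kJ/mol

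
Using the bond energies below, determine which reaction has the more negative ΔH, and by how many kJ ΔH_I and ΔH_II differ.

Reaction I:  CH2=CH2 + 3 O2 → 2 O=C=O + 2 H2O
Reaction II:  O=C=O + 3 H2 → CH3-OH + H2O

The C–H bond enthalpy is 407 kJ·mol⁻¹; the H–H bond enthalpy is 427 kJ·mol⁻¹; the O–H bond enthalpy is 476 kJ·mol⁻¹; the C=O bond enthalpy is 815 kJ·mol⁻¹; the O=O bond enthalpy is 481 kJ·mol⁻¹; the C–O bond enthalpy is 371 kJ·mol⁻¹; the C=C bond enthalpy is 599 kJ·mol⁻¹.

Reaction I:
  Bonds broken (reactants):
    C–H: 4 × 407 = 1628
    C=C: 1 × 599 = 599
    O=O: 3 × 481 = 1443
    Σ(broken) = 3670 kJ
  Bonds formed (products):
    C=O: 4 × 815 = 3260
    O–H: 4 × 476 = 1904
    Σ(formed) = 5164 kJ
  ΔH_I = 3670 − 5164 = −1494 kJ
Reaction II:
  Bonds broken (reactants):
    C=O: 2 × 815 = 1630
    H–H: 3 × 427 = 1281
    Σ(broken) = 2911 kJ
  Bonds formed (products):
    C–H: 3 × 407 = 1221
    C–O: 1 × 371 = 371
    O–H: 3 × 476 = 1428
    Σ(formed) = 3020 kJ
  ΔH_II = 2911 − 3020 = −109 kJ
ΔH_I − ΔH_II = −1385 kJ, so reaction I has the more negative ΔH; |ΔH_I − ΔH_II| = 1385 kJ.

Reaction I, by 1385 kJ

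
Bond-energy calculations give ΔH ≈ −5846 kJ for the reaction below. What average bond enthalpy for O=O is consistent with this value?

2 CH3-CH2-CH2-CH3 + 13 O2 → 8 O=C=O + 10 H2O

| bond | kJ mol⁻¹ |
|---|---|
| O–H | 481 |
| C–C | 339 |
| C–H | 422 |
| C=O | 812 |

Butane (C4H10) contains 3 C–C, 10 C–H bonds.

Let D be the O=O bond energy.
Σ(broken) = 6×339 + 20×422 + 13×D = 10474 + 13D
Σ(formed) = 16×812 + 20×481 = 22612
ΔH = Σ(broken) − Σ(formed) = (10474 + 13D) − (22612) = −12138 + 13D
Setting this equal to −5846 kJ gives 13D = 6292, so D = 484 kJ/mol.

D(O=O) ≈ 484 kJ/mol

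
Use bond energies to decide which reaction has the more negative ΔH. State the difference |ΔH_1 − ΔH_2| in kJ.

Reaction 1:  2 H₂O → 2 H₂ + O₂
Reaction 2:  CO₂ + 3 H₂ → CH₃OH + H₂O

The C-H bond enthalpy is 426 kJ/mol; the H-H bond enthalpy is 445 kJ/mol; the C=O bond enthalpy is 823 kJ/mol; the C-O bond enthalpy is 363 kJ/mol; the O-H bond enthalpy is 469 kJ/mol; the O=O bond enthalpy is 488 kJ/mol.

Reaction 1:
  Bonds broken (reactants):
    O-H: 4 × 469 = 1876
    Σ(broken) = 1876 kJ
  Bonds formed (products):
    H-H: 2 × 445 = 890
    O=O: 1 × 488 = 488
    Σ(formed) = 1378 kJ
  ΔH_1 = 1876 − 1378 = +498 kJ
Reaction 2:
  Bonds broken (reactants):
    C=O: 2 × 823 = 1646
    H-H: 3 × 445 = 1335
    Σ(broken) = 2981 kJ
  Bonds formed (products):
    C-H: 3 × 426 = 1278
    C-O: 1 × 363 = 363
    O-H: 3 × 469 = 1407
    Σ(formed) = 3048 kJ
  ΔH_2 = 2981 − 3048 = −67 kJ
ΔH_1 − ΔH_2 = +565 kJ, so reaction 2 has the more negative ΔH; |ΔH_1 − ΔH_2| = 565 kJ.

Reaction 2, by 565 kJ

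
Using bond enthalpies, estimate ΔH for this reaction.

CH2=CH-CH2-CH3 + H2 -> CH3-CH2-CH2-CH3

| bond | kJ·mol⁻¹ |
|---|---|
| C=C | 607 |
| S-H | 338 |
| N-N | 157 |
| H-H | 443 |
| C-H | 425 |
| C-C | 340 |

ΔH ≈ −140 kJ

Bonds broken (reactants):
  C-C: 2 × 340 = 680
  C-H: 8 × 425 = 3400
  C=C: 1 × 607 = 607
  H-H: 1 × 443 = 443
  Σ(broken) = 5130 kJ
Bonds formed (products):
  C-C: 3 × 340 = 1020
  C-H: 10 × 425 = 4250
  Σ(formed) = 5270 kJ
ΔH = Σ(broken) − Σ(formed) = 5130 − 5270 = −140 kJ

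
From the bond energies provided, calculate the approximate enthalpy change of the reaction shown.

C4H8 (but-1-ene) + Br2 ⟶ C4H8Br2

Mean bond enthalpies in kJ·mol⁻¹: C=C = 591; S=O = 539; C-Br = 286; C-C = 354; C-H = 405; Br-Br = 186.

Bonds broken (reactants):
  Br-Br: 1 × 186 = 186
  C-C: 2 × 354 = 708
  C-H: 8 × 405 = 3240
  C=C: 1 × 591 = 591
  Σ(broken) = 4725 kJ
Bonds formed (products):
  C-Br: 2 × 286 = 572
  C-C: 3 × 354 = 1062
  C-H: 8 × 405 = 3240
  Σ(formed) = 4874 kJ
ΔH = Σ(broken) − Σ(formed) = 4725 − 4874 = −149 kJ

ΔH ≈ −149 kJ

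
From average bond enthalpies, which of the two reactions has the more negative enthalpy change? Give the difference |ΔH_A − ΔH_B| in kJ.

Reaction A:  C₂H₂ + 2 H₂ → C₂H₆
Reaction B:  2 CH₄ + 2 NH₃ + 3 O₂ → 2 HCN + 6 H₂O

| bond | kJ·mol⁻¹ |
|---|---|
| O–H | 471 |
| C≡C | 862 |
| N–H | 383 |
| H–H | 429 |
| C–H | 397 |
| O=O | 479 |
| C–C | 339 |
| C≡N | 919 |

Reaction A:
  Bonds broken (reactants):
    C≡C: 1 × 862 = 862
    C–H: 2 × 397 = 794
    H–H: 2 × 429 = 858
    Σ(broken) = 2514 kJ
  Bonds formed (products):
    C–C: 1 × 339 = 339
    C–H: 6 × 397 = 2382
    Σ(formed) = 2721 kJ
  ΔH_A = 2514 − 2721 = −207 kJ
Reaction B:
  Bonds broken (reactants):
    C–H: 8 × 397 = 3176
    N–H: 6 × 383 = 2298
    O=O: 3 × 479 = 1437
    Σ(broken) = 6911 kJ
  Bonds formed (products):
    C≡N: 2 × 919 = 1838
    C–H: 2 × 397 = 794
    O–H: 12 × 471 = 5652
    Σ(formed) = 8284 kJ
  ΔH_B = 6911 − 8284 = −1373 kJ
ΔH_A − ΔH_B = +1166 kJ, so reaction B has the more negative ΔH; |ΔH_A − ΔH_B| = 1166 kJ.

Reaction B, by 1166 kJ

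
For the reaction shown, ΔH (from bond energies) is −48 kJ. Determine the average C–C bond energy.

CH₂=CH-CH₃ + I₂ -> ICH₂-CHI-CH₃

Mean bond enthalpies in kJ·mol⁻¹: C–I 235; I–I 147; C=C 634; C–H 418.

D(C–C) ≈ 359 kJ/mol

Let D be the C–C bond energy.
Σ(broken) = 1×D + 6×418 + 1×634 + 1×147 = 3289 + D
Σ(formed) = 2×D + 6×418 + 2×235 = 2978 + 2D
ΔH = Σ(broken) − Σ(formed) = (3289 + D) − (2978 + 2D) = +311 − D
Setting this equal to −48 kJ gives D = 359 kJ/mol.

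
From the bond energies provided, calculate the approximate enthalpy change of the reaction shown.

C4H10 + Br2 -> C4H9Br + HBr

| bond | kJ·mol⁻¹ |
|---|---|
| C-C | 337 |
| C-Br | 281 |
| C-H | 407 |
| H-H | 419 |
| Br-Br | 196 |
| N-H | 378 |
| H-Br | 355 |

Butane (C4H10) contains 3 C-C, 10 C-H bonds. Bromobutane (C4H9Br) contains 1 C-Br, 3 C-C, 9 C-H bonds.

Bonds broken (reactants):
  Br-Br: 1 × 196 = 196
  C-C: 3 × 337 = 1011
  C-H: 10 × 407 = 4070
  Σ(broken) = 5277 kJ
Bonds formed (products):
  C-Br: 1 × 281 = 281
  C-C: 3 × 337 = 1011
  C-H: 9 × 407 = 3663
  H-Br: 1 × 355 = 355
  Σ(formed) = 5310 kJ
ΔH = Σ(broken) − Σ(formed) = 5277 − 5310 = −33 kJ

ΔH ≈ −33 kJ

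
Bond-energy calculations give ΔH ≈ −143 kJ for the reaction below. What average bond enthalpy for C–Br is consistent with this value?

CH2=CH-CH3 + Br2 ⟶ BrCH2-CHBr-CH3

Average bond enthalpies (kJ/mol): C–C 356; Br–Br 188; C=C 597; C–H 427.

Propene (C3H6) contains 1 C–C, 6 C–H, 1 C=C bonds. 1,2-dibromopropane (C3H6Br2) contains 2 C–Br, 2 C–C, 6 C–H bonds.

D(C–Br) ≈ 286 kJ/mol

Let D be the C–Br bond energy.
Σ(broken) = 1×188 + 1×356 + 6×427 + 1×597 = 3703
Σ(formed) = 2×D + 2×356 + 6×427 = 3274 + 2D
ΔH = Σ(broken) − Σ(formed) = (3703) − (3274 + 2D) = +429 − 2D
Setting this equal to −143 kJ gives 2D = 572, so D = 286 kJ/mol.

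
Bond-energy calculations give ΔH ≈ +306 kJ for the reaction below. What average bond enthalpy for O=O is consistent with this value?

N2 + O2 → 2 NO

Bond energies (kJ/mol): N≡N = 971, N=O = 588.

Let D be the O=O bond energy.
Σ(broken) = 1×971 + 1×D = 971 + D
Σ(formed) = 2×588 = 1176
ΔH = Σ(broken) − Σ(formed) = (971 + D) − (1176) = −205 + D
Setting this equal to +306 kJ gives D = 511 kJ/mol.

D(O=O) ≈ 511 kJ/mol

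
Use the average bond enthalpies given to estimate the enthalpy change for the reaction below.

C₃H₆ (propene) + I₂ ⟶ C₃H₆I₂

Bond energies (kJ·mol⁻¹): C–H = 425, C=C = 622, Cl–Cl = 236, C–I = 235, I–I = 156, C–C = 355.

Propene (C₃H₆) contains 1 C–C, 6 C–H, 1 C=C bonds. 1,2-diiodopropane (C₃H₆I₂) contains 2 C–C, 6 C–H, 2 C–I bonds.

ΔH ≈ −47 kJ

Bonds broken (reactants):
  C–C: 1 × 355 = 355
  C–H: 6 × 425 = 2550
  C=C: 1 × 622 = 622
  I–I: 1 × 156 = 156
  Σ(broken) = 3683 kJ
Bonds formed (products):
  C–C: 2 × 355 = 710
  C–H: 6 × 425 = 2550
  C–I: 2 × 235 = 470
  Σ(formed) = 3730 kJ
ΔH = Σ(broken) − Σ(formed) = 3683 − 3730 = −47 kJ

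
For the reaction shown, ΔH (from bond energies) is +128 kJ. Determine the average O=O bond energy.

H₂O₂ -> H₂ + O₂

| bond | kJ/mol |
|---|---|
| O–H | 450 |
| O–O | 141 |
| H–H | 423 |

Let D be the O=O bond energy.
Σ(broken) = 2×450 + 1×141 = 1041
Σ(formed) = 1×423 + 1×D = 423 + D
ΔH = Σ(broken) − Σ(formed) = (1041) − (423 + D) = +618 − D
Setting this equal to +128 kJ gives D = 490 kJ/mol.

D(O=O) ≈ 490 kJ/mol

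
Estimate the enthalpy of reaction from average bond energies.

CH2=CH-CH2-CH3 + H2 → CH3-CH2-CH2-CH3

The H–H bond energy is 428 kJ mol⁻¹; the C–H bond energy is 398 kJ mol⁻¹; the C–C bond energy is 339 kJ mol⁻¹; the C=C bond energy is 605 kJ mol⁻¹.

ΔH ≈ −102 kJ

Bonds broken (reactants):
  C–C: 2 × 339 = 678
  C–H: 8 × 398 = 3184
  C=C: 1 × 605 = 605
  H–H: 1 × 428 = 428
  Σ(broken) = 4895 kJ
Bonds formed (products):
  C–C: 3 × 339 = 1017
  C–H: 10 × 398 = 3980
  Σ(formed) = 4997 kJ
ΔH = Σ(broken) − Σ(formed) = 4895 − 4997 = −102 kJ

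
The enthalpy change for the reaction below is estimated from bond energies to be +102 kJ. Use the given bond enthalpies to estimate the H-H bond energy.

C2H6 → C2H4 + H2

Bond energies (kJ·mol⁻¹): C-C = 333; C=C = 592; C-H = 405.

Let D be the H-H bond energy.
Σ(broken) = 1×333 + 6×405 = 2763
Σ(formed) = 4×405 + 1×592 + 1×D = 2212 + D
ΔH = Σ(broken) − Σ(formed) = (2763) − (2212 + D) = +551 − D
Setting this equal to +102 kJ gives D = 449 kJ/mol.

D(H-H) ≈ 449 kJ/mol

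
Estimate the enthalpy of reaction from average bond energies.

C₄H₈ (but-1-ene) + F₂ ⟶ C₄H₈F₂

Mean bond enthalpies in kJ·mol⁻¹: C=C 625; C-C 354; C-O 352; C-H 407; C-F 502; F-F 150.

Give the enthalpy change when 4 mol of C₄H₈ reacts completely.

Bonds broken (reactants):
  C-C: 2 × 354 = 708
  C-H: 8 × 407 = 3256
  C=C: 1 × 625 = 625
  F-F: 1 × 150 = 150
  Σ(broken) = 4739 kJ
Bonds formed (products):
  C-C: 3 × 354 = 1062
  C-F: 2 × 502 = 1004
  C-H: 8 × 407 = 3256
  Σ(formed) = 5322 kJ
ΔH = Σ(broken) − Σ(formed) = 4739 − 5322 = −583 kJ
For 4× the reaction as written: 4 × (−583) = −2332 kJ

ΔH = −2332 kJ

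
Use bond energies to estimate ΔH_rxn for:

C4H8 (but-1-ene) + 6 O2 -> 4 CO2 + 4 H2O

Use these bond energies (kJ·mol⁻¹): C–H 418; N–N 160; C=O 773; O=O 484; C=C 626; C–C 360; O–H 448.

Bonds broken (reactants):
  C–C: 2 × 360 = 720
  C–H: 8 × 418 = 3344
  C=C: 1 × 626 = 626
  O=O: 6 × 484 = 2904
  Σ(broken) = 7594 kJ
Bonds formed (products):
  C=O: 8 × 773 = 6184
  O–H: 8 × 448 = 3584
  Σ(formed) = 9768 kJ
ΔH = Σ(broken) − Σ(formed) = 7594 − 9768 = −2174 kJ

ΔH ≈ −2174 kJ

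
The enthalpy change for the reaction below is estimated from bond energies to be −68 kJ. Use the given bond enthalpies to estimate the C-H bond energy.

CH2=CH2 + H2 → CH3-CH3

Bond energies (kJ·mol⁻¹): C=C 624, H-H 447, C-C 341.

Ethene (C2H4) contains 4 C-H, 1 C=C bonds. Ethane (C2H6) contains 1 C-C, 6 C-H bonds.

Let D be the C-H bond energy.
Σ(broken) = 4×D + 1×624 + 1×447 = 1071 + 4D
Σ(formed) = 1×341 + 6×D = 341 + 6D
ΔH = Σ(broken) − Σ(formed) = (1071 + 4D) − (341 + 6D) = +730 − 2D
Setting this equal to −68 kJ gives 2D = 798, so D = 399 kJ/mol.

D(C-H) ≈ 399 kJ/mol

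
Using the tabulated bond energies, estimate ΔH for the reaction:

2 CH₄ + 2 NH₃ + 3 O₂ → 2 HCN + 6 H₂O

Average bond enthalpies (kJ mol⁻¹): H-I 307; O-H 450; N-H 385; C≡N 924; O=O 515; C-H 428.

ΔH ≈ −825 kJ

Bonds broken (reactants):
  C-H: 8 × 428 = 3424
  N-H: 6 × 385 = 2310
  O=O: 3 × 515 = 1545
  Σ(broken) = 7279 kJ
Bonds formed (products):
  C≡N: 2 × 924 = 1848
  C-H: 2 × 428 = 856
  O-H: 12 × 450 = 5400
  Σ(formed) = 8104 kJ
ΔH = Σ(broken) − Σ(formed) = 7279 − 8104 = −825 kJ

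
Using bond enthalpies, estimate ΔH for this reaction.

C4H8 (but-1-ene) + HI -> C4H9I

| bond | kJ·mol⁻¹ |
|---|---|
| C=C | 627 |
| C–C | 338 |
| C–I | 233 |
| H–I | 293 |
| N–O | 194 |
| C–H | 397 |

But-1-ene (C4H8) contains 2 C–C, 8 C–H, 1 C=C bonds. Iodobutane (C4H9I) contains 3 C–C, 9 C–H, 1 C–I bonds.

ΔH ≈ −48 kJ

Bonds broken (reactants):
  C–C: 2 × 338 = 676
  C–H: 8 × 397 = 3176
  C=C: 1 × 627 = 627
  H–I: 1 × 293 = 293
  Σ(broken) = 4772 kJ
Bonds formed (products):
  C–C: 3 × 338 = 1014
  C–H: 9 × 397 = 3573
  C–I: 1 × 233 = 233
  Σ(formed) = 4820 kJ
ΔH = Σ(broken) − Σ(formed) = 4772 − 4820 = −48 kJ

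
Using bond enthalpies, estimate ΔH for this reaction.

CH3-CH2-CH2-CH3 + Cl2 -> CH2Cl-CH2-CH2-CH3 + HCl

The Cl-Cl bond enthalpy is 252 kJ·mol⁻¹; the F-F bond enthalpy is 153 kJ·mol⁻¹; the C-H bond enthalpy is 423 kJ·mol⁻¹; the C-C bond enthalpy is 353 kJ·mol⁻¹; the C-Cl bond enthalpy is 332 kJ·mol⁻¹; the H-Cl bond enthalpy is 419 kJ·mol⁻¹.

Bonds broken (reactants):
  C-C: 3 × 353 = 1059
  C-H: 10 × 423 = 4230
  Cl-Cl: 1 × 252 = 252
  Σ(broken) = 5541 kJ
Bonds formed (products):
  C-C: 3 × 353 = 1059
  C-Cl: 1 × 332 = 332
  C-H: 9 × 423 = 3807
  H-Cl: 1 × 419 = 419
  Σ(formed) = 5617 kJ
ΔH = Σ(broken) − Σ(formed) = 5541 − 5617 = −76 kJ

ΔH ≈ −76 kJ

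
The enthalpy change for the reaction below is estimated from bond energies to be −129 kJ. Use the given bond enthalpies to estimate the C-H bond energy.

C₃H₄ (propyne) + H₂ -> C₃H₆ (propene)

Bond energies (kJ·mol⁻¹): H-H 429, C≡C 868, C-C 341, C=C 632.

D(C-H) ≈ 397 kJ/mol

Let D be the C-H bond energy.
Σ(broken) = 1×868 + 1×341 + 4×D + 1×429 = 1638 + 4D
Σ(formed) = 1×341 + 6×D + 1×632 = 973 + 6D
ΔH = Σ(broken) − Σ(formed) = (1638 + 4D) − (973 + 6D) = +665 − 2D
Setting this equal to −129 kJ gives 2D = 794, so D = 397 kJ/mol.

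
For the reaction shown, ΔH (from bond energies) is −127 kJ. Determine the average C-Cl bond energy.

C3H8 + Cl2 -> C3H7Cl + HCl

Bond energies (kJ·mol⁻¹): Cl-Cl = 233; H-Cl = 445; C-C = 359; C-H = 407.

D(C-Cl) ≈ 322 kJ/mol

Let D be the C-Cl bond energy.
Σ(broken) = 2×359 + 8×407 + 1×233 = 4207
Σ(formed) = 2×359 + 1×D + 7×407 + 1×445 = 4012 + D
ΔH = Σ(broken) − Σ(formed) = (4207) − (4012 + D) = +195 − D
Setting this equal to −127 kJ gives D = 322 kJ/mol.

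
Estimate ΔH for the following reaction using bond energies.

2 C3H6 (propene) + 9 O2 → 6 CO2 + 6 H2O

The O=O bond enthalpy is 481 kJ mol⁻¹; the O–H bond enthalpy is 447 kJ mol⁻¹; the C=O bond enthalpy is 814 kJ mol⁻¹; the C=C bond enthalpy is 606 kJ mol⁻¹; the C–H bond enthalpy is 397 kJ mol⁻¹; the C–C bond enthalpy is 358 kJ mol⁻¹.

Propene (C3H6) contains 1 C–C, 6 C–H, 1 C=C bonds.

ΔH ≈ −4111 kJ

Bonds broken (reactants):
  C–C: 2 × 358 = 716
  C–H: 12 × 397 = 4764
  C=C: 2 × 606 = 1212
  O=O: 9 × 481 = 4329
  Σ(broken) = 11021 kJ
Bonds formed (products):
  C=O: 12 × 814 = 9768
  O–H: 12 × 447 = 5364
  Σ(formed) = 15132 kJ
ΔH = Σ(broken) − Σ(formed) = 11021 − 15132 = −4111 kJ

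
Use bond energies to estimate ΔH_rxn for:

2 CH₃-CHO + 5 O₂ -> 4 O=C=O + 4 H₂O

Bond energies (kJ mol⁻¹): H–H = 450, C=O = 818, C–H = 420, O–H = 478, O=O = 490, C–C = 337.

ΔH ≈ −2248 kJ

Bonds broken (reactants):
  C–C: 2 × 337 = 674
  C–H: 8 × 420 = 3360
  C=O: 2 × 818 = 1636
  O=O: 5 × 490 = 2450
  Σ(broken) = 8120 kJ
Bonds formed (products):
  C=O: 8 × 818 = 6544
  O–H: 8 × 478 = 3824
  Σ(formed) = 10368 kJ
ΔH = Σ(broken) − Σ(formed) = 8120 − 10368 = −2248 kJ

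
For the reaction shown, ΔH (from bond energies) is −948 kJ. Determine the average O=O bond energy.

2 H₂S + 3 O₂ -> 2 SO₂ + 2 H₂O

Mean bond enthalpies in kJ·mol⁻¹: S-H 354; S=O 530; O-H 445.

Let D be the O=O bond energy.
Σ(broken) = 3×D + 4×354 = 1416 + 3D
Σ(formed) = 4×445 + 4×530 = 3900
ΔH = Σ(broken) − Σ(formed) = (1416 + 3D) − (3900) = −2484 + 3D
Setting this equal to −948 kJ gives 3D = 1536, so D = 512 kJ/mol.

D(O=O) ≈ 512 kJ/mol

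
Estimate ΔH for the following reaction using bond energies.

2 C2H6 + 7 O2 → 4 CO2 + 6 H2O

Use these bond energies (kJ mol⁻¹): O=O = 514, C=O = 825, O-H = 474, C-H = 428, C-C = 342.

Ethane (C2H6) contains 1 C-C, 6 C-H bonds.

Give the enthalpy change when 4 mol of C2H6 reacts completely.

Bonds broken (reactants):
  C-C: 2 × 342 = 684
  C-H: 12 × 428 = 5136
  O=O: 7 × 514 = 3598
  Σ(broken) = 9418 kJ
Bonds formed (products):
  C=O: 8 × 825 = 6600
  O-H: 12 × 474 = 5688
  Σ(formed) = 12288 kJ
ΔH = Σ(broken) − Σ(formed) = 9418 − 12288 = −2870 kJ
For 2× the reaction as written: 2 × (−2870) = −5740 kJ

ΔH = −5740 kJ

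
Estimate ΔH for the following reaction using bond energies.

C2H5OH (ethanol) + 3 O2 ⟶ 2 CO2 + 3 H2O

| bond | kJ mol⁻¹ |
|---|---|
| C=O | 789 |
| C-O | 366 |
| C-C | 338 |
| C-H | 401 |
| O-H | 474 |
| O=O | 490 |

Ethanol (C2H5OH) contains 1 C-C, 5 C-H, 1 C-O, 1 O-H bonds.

Bonds broken (reactants):
  C-C: 1 × 338 = 338
  C-H: 5 × 401 = 2005
  C-O: 1 × 366 = 366
  O-H: 1 × 474 = 474
  O=O: 3 × 490 = 1470
  Σ(broken) = 4653 kJ
Bonds formed (products):
  C=O: 4 × 789 = 3156
  O-H: 6 × 474 = 2844
  Σ(formed) = 6000 kJ
ΔH = Σ(broken) − Σ(formed) = 4653 − 6000 = −1347 kJ

ΔH ≈ −1347 kJ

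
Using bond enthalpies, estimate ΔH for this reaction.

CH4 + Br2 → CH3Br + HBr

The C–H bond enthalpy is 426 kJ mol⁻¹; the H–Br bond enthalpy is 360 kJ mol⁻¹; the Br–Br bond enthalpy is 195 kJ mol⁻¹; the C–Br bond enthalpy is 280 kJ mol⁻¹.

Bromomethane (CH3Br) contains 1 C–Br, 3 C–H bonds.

ΔH ≈ −19 kJ

Bonds broken (reactants):
  Br–Br: 1 × 195 = 195
  C–H: 4 × 426 = 1704
  Σ(broken) = 1899 kJ
Bonds formed (products):
  C–Br: 1 × 280 = 280
  C–H: 3 × 426 = 1278
  H–Br: 1 × 360 = 360
  Σ(formed) = 1918 kJ
ΔH = Σ(broken) − Σ(formed) = 1899 − 1918 = −19 kJ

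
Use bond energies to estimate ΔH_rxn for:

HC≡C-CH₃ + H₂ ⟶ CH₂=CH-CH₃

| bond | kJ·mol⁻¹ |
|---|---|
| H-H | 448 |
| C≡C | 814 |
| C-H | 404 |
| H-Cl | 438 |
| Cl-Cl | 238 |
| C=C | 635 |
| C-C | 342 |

ΔH ≈ −181 kJ

Bonds broken (reactants):
  C≡C: 1 × 814 = 814
  C-C: 1 × 342 = 342
  C-H: 4 × 404 = 1616
  H-H: 1 × 448 = 448
  Σ(broken) = 3220 kJ
Bonds formed (products):
  C-C: 1 × 342 = 342
  C-H: 6 × 404 = 2424
  C=C: 1 × 635 = 635
  Σ(formed) = 3401 kJ
ΔH = Σ(broken) − Σ(formed) = 3220 − 3401 = −181 kJ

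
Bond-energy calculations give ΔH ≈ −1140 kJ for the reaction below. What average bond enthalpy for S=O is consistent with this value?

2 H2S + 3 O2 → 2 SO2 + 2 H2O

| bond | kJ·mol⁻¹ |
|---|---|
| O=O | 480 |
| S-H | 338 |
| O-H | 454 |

Let D be the S=O bond energy.
Σ(broken) = 3×480 + 4×338 = 2792
Σ(formed) = 4×454 + 4×D = 1816 + 4D
ΔH = Σ(broken) − Σ(formed) = (2792) − (1816 + 4D) = +976 − 4D
Setting this equal to −1140 kJ gives 4D = 2116, so D = 529 kJ/mol.

D(S=O) ≈ 529 kJ/mol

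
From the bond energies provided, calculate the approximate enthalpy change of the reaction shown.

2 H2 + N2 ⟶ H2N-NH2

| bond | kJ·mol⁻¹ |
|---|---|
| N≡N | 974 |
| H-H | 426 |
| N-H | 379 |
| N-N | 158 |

ΔH ≈ +152 kJ

Bonds broken (reactants):
  H-H: 2 × 426 = 852
  N≡N: 1 × 974 = 974
  Σ(broken) = 1826 kJ
Bonds formed (products):
  N-H: 4 × 379 = 1516
  N-N: 1 × 158 = 158
  Σ(formed) = 1674 kJ
ΔH = Σ(broken) − Σ(formed) = 1826 − 1674 = +152 kJ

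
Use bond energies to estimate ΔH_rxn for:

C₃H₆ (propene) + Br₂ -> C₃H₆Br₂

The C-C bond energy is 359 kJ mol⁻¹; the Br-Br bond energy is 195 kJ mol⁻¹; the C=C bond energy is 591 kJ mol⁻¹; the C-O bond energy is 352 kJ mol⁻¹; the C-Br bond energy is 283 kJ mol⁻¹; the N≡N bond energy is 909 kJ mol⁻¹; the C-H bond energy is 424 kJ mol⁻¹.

Bonds broken (reactants):
  Br-Br: 1 × 195 = 195
  C-C: 1 × 359 = 359
  C-H: 6 × 424 = 2544
  C=C: 1 × 591 = 591
  Σ(broken) = 3689 kJ
Bonds formed (products):
  C-Br: 2 × 283 = 566
  C-C: 2 × 359 = 718
  C-H: 6 × 424 = 2544
  Σ(formed) = 3828 kJ
ΔH = Σ(broken) − Σ(formed) = 3689 − 3828 = −139 kJ

ΔH ≈ −139 kJ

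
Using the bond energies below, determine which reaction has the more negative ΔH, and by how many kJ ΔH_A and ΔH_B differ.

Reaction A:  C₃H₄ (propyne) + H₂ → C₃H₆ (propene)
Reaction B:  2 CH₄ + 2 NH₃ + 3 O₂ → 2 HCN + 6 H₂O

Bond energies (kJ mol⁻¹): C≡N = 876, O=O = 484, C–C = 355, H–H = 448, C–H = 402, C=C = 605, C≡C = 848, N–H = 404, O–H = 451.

Reaction B, by 763 kJ

Reaction A:
  Bonds broken (reactants):
    C≡C: 1 × 848 = 848
    C–C: 1 × 355 = 355
    C–H: 4 × 402 = 1608
    H–H: 1 × 448 = 448
    Σ(broken) = 3259 kJ
  Bonds formed (products):
    C–C: 1 × 355 = 355
    C–H: 6 × 402 = 2412
    C=C: 1 × 605 = 605
    Σ(formed) = 3372 kJ
  ΔH_A = 3259 − 3372 = −113 kJ
Reaction B:
  Bonds broken (reactants):
    C–H: 8 × 402 = 3216
    N–H: 6 × 404 = 2424
    O=O: 3 × 484 = 1452
    Σ(broken) = 7092 kJ
  Bonds formed (products):
    C≡N: 2 × 876 = 1752
    C–H: 2 × 402 = 804
    O–H: 12 × 451 = 5412
    Σ(formed) = 7968 kJ
  ΔH_B = 7092 − 7968 = −876 kJ
ΔH_A − ΔH_B = +763 kJ, so reaction B has the more negative ΔH; |ΔH_A − ΔH_B| = 763 kJ.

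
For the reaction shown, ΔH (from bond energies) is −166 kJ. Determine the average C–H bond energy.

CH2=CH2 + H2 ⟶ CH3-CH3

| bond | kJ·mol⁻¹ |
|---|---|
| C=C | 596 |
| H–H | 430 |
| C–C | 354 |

D(C–H) ≈ 419 kJ/mol

Let D be the C–H bond energy.
Σ(broken) = 4×D + 1×596 + 1×430 = 1026 + 4D
Σ(formed) = 1×354 + 6×D = 354 + 6D
ΔH = Σ(broken) − Σ(formed) = (1026 + 4D) − (354 + 6D) = +672 − 2D
Setting this equal to −166 kJ gives 2D = 838, so D = 419 kJ/mol.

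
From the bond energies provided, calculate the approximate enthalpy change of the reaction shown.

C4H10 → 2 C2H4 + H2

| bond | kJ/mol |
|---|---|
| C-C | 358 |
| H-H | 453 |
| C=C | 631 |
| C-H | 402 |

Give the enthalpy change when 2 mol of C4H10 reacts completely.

Bonds broken (reactants):
  C-C: 3 × 358 = 1074
  C-H: 10 × 402 = 4020
  Σ(broken) = 5094 kJ
Bonds formed (products):
  C-H: 8 × 402 = 3216
  C=C: 2 × 631 = 1262
  H-H: 1 × 453 = 453
  Σ(formed) = 4931 kJ
ΔH = Σ(broken) − Σ(formed) = 5094 − 4931 = +163 kJ
For 2× the reaction as written: 2 × (+163) = +326 kJ

ΔH = +326 kJ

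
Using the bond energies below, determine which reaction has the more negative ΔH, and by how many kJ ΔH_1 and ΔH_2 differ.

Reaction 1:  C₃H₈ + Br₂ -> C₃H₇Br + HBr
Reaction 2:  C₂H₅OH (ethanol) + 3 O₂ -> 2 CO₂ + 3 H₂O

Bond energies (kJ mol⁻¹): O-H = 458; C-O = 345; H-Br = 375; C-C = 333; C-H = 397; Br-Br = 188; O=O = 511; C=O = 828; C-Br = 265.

Reaction 1:
  Bonds broken (reactants):
    Br-Br: 1 × 188 = 188
    C-C: 2 × 333 = 666
    C-H: 8 × 397 = 3176
    Σ(broken) = 4030 kJ
  Bonds formed (products):
    C-Br: 1 × 265 = 265
    C-C: 2 × 333 = 666
    C-H: 7 × 397 = 2779
    H-Br: 1 × 375 = 375
    Σ(formed) = 4085 kJ
  ΔH_1 = 4030 − 4085 = −55 kJ
Reaction 2:
  Bonds broken (reactants):
    C-C: 1 × 333 = 333
    C-H: 5 × 397 = 1985
    C-O: 1 × 345 = 345
    O-H: 1 × 458 = 458
    O=O: 3 × 511 = 1533
    Σ(broken) = 4654 kJ
  Bonds formed (products):
    C=O: 4 × 828 = 3312
    O-H: 6 × 458 = 2748
    Σ(formed) = 6060 kJ
  ΔH_2 = 4654 − 6060 = −1406 kJ
ΔH_1 − ΔH_2 = +1351 kJ, so reaction 2 has the more negative ΔH; |ΔH_1 − ΔH_2| = 1351 kJ.

Reaction 2, by 1351 kJ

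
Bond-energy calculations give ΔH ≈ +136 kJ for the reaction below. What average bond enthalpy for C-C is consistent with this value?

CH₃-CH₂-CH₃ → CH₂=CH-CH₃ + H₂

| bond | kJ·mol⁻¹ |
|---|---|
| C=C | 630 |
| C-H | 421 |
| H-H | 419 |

Let D be the C-C bond energy.
Σ(broken) = 2×D + 8×421 = 3368 + 2D
Σ(formed) = 1×D + 6×421 + 1×630 + 1×419 = 3575 + D
ΔH = Σ(broken) − Σ(formed) = (3368 + 2D) − (3575 + D) = −207 + D
Setting this equal to +136 kJ gives D = 343 kJ/mol.

D(C-C) ≈ 343 kJ/mol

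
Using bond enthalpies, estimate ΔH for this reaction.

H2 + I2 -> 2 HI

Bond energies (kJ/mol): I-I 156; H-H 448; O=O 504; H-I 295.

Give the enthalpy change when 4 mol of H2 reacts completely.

Bonds broken (reactants):
  H-H: 1 × 448 = 448
  I-I: 1 × 156 = 156
  Σ(broken) = 604 kJ
Bonds formed (products):
  H-I: 2 × 295 = 590
  Σ(formed) = 590 kJ
ΔH = Σ(broken) − Σ(formed) = 604 − 590 = +14 kJ
For 4× the reaction as written: 4 × (+14) = +56 kJ

ΔH = +56 kJ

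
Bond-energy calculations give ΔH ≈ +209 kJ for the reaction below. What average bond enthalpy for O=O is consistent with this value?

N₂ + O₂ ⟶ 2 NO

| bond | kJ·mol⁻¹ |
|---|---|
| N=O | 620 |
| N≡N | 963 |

D(O=O) ≈ 486 kJ/mol

Let D be the O=O bond energy.
Σ(broken) = 1×963 + 1×D = 963 + D
Σ(formed) = 2×620 = 1240
ΔH = Σ(broken) − Σ(formed) = (963 + D) − (1240) = −277 + D
Setting this equal to +209 kJ gives D = 486 kJ/mol.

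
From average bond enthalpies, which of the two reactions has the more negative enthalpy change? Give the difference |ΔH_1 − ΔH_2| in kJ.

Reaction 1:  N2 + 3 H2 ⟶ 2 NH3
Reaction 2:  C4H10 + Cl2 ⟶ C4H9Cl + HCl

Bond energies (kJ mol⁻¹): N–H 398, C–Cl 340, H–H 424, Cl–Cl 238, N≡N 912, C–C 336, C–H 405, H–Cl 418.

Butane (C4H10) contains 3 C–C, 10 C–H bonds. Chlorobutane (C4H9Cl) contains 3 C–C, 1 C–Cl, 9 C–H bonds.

Reaction 1:
  Bonds broken (reactants):
    H–H: 3 × 424 = 1272
    N≡N: 1 × 912 = 912
    Σ(broken) = 2184 kJ
  Bonds formed (products):
    N–H: 6 × 398 = 2388
    Σ(formed) = 2388 kJ
  ΔH_1 = 2184 − 2388 = −204 kJ
Reaction 2:
  Bonds broken (reactants):
    C–C: 3 × 336 = 1008
    C–H: 10 × 405 = 4050
    Cl–Cl: 1 × 238 = 238
    Σ(broken) = 5296 kJ
  Bonds formed (products):
    C–C: 3 × 336 = 1008
    C–Cl: 1 × 340 = 340
    C–H: 9 × 405 = 3645
    H–Cl: 1 × 418 = 418
    Σ(formed) = 5411 kJ
  ΔH_2 = 5296 − 5411 = −115 kJ
ΔH_1 − ΔH_2 = −89 kJ, so reaction 1 has the more negative ΔH; |ΔH_1 − ΔH_2| = 89 kJ.

Reaction 1, by 89 kJ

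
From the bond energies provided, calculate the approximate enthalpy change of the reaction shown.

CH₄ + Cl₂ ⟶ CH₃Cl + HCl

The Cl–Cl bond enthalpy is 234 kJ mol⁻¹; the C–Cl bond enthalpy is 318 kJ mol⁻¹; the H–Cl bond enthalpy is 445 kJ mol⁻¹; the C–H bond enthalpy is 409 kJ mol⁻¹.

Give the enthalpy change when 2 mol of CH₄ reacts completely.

Bonds broken (reactants):
  C–H: 4 × 409 = 1636
  Cl–Cl: 1 × 234 = 234
  Σ(broken) = 1870 kJ
Bonds formed (products):
  C–Cl: 1 × 318 = 318
  C–H: 3 × 409 = 1227
  H–Cl: 1 × 445 = 445
  Σ(formed) = 1990 kJ
ΔH = Σ(broken) − Σ(formed) = 1870 − 1990 = −120 kJ
For 2× the reaction as written: 2 × (−120) = −240 kJ

ΔH = −240 kJ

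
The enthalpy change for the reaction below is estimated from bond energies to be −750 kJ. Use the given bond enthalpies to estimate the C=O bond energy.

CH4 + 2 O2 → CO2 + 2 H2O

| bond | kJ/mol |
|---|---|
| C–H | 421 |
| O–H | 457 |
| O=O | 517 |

D(C=O) ≈ 820 kJ/mol

Let D be the C=O bond energy.
Σ(broken) = 4×421 + 2×517 = 2718
Σ(formed) = 2×D + 4×457 = 1828 + 2D
ΔH = Σ(broken) − Σ(formed) = (2718) − (1828 + 2D) = +890 − 2D
Setting this equal to −750 kJ gives 2D = 1640, so D = 820 kJ/mol.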